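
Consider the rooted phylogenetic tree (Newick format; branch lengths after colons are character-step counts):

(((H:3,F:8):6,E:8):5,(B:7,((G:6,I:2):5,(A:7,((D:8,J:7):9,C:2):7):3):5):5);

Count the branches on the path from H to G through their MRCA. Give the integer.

7

The MRCA of H and G is the root of the tree.
From H up to that node: 3 branches. From G up to the same node: 4 branches. Total: 3 + 4 = 7.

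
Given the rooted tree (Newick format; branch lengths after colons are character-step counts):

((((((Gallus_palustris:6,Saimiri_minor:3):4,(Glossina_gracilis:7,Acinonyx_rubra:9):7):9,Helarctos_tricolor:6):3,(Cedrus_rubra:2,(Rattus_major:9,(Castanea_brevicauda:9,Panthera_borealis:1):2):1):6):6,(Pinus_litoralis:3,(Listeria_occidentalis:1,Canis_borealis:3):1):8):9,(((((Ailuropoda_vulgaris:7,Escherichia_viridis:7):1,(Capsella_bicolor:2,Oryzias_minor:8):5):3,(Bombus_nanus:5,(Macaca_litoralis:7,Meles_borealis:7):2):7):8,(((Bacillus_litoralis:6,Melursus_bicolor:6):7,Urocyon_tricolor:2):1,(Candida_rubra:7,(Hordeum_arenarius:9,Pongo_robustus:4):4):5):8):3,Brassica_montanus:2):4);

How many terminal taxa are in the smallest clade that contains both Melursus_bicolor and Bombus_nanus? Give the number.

The MRCA of Melursus_bicolor and Bombus_nanus is the node subtending ((((Ailuropoda_vulgaris,Escherichia_viridis),(Capsella_bicolor,Oryzias_minor)),(Bombus_nanus,(Macaca_litoralis,Meles_borealis))),(((Bacillus_litoralis,Melursus_bicolor),Urocyon_tricolor),(Candida_rubra,(Hordeum_arenarius,Pongo_robustus)))).
That clade contains 13 terminal taxa: Ailuropoda_vulgaris, Bacillus_litoralis, Bombus_nanus, Candida_rubra, Capsella_bicolor, Escherichia_viridis, Hordeum_arenarius, Macaca_litoralis, Meles_borealis, Melursus_bicolor, Oryzias_minor, Pongo_robustus, Urocyon_tricolor.

13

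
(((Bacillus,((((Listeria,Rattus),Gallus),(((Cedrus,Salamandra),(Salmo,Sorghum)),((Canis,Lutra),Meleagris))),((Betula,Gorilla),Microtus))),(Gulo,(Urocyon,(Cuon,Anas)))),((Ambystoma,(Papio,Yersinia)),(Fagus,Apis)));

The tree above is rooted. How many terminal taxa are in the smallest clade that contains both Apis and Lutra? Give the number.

The MRCA of Apis and Lutra is the root, so the clade is the entire tree.
That clade contains 23 terminal taxa: Ambystoma, Anas, Apis, Bacillus, Betula, Canis, Cedrus, Cuon, Fagus, Gallus, Gorilla, Gulo, Listeria, Lutra, Meleagris, Microtus, Papio, Rattus, Salamandra, Salmo, Sorghum, Urocyon, Yersinia.

23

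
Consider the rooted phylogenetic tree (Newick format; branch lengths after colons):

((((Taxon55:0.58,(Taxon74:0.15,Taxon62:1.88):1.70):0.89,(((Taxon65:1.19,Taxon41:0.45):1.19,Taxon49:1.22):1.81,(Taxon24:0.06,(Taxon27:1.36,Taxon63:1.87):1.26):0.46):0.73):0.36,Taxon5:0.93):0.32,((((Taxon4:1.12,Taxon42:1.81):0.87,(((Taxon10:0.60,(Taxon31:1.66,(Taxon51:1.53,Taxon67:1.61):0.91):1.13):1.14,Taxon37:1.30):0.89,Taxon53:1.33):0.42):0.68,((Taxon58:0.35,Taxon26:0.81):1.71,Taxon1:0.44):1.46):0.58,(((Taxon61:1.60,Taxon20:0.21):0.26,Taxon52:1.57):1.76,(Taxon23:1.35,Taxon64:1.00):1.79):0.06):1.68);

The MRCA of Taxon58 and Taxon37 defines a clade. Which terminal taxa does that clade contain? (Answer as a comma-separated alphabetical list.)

Taxon1, Taxon10, Taxon26, Taxon31, Taxon37, Taxon4, Taxon42, Taxon51, Taxon53, Taxon58, Taxon67

Tracing Taxon58: it sits inside (Taxon58,Taxon26).
Tracing Taxon37: it sits inside ((Taxon10,(Taxon31,(Taxon51,Taxon67))),Taxon37).
The smallest clade enclosing both is (((Taxon4,Taxon42),(((Taxon10,(Taxon31,(Taxon51,Taxon67))),Taxon37),Taxon53)),((Taxon58,Taxon26),Taxon1)); the answer is its 11 terminal taxa in alphabetical order.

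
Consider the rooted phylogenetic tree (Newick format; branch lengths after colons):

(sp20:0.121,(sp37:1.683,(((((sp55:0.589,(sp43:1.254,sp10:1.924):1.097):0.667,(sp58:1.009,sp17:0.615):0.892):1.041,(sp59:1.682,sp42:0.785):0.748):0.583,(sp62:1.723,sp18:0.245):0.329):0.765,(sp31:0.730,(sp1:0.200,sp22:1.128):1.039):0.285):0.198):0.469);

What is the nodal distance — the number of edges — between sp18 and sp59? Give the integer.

5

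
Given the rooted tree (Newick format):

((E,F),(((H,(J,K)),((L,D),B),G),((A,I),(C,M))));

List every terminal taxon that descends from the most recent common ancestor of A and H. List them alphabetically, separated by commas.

Tracing A: it sits inside (A,I).
Tracing H: it sits inside (H,(J,K)).
The smallest clade enclosing both is (((H,(J,K)),((L,D),B),G),((A,I),(C,M))); the answer is its 11 terminal taxa in alphabetical order.

A, B, C, D, G, H, I, J, K, L, M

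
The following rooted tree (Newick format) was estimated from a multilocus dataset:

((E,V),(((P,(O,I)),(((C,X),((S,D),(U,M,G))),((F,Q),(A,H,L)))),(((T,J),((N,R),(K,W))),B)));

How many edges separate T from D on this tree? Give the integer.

10

The MRCA of T and D is the node subtending (((P,(O,I)),(((C,X),((S,D),(U,M,G))),((F,Q),(A,H,L)))),(((T,J),((N,R),(K,W))),B)).
From T up to that node: 4 branches. From D up to the same node: 6 branches. Total: 4 + 6 = 10.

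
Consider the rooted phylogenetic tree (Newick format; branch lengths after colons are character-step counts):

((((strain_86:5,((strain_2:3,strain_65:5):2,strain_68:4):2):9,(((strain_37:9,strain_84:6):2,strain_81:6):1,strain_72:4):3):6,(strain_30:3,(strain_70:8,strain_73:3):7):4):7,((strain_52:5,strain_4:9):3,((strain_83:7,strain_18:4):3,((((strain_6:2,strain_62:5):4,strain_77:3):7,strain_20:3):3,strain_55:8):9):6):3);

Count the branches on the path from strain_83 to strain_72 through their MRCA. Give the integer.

8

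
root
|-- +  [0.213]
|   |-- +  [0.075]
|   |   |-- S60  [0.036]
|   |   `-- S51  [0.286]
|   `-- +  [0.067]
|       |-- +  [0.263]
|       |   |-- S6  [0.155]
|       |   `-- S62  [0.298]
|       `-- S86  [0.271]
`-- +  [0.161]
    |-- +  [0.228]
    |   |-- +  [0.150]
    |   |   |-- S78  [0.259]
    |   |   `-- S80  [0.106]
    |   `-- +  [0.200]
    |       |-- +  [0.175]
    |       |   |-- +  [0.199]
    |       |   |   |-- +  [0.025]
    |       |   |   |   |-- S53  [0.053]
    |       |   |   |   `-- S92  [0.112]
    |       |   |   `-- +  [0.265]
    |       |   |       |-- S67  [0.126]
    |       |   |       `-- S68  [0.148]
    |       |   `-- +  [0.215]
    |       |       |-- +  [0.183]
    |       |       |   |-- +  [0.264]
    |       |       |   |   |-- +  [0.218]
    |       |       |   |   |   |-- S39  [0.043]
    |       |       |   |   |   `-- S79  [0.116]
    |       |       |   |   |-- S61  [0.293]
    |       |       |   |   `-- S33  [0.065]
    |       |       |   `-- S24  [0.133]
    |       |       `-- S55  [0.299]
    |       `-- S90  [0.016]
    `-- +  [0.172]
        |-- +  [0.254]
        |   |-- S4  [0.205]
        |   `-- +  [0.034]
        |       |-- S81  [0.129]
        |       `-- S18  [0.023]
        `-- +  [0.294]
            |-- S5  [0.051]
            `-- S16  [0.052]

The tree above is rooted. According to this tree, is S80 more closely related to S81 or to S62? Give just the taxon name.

The MRCA of S80 and S81 subtends (((S78,S80),((((S53,S92),(S67,S68)),((((S39,S79),S61,S33),S24),S55)),S90)),((S4,(S81,S18)),(S5,S16))) (18 taxa).
The MRCA of S80 and S62 is the root, subtending the entire tree (23 taxa).
The first is nested inside the second, so S80 shares a more recent common ancestor with S81.

S81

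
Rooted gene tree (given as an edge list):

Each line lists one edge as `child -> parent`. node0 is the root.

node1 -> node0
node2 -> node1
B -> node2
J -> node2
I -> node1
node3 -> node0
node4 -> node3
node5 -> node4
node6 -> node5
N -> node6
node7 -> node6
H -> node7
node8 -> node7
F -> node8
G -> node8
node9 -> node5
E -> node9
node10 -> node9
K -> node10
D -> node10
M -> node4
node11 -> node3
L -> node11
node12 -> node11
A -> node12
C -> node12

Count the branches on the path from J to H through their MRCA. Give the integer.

The MRCA of J and H is the root of the tree.
From J up to that node: 3 branches. From H up to the same node: 6 branches. Total: 3 + 6 = 9.

9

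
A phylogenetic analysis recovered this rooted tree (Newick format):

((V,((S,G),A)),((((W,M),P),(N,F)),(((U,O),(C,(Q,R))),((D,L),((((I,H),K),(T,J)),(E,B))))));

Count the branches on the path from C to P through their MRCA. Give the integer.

The MRCA of C and P is the node subtending ((((W,M),P),(N,F)),(((U,O),(C,(Q,R))),((D,L),((((I,H),K),(T,J)),(E,B))))).
From C up to that node: 4 branches. From P up to the same node: 3 branches. Total: 4 + 3 = 7.

7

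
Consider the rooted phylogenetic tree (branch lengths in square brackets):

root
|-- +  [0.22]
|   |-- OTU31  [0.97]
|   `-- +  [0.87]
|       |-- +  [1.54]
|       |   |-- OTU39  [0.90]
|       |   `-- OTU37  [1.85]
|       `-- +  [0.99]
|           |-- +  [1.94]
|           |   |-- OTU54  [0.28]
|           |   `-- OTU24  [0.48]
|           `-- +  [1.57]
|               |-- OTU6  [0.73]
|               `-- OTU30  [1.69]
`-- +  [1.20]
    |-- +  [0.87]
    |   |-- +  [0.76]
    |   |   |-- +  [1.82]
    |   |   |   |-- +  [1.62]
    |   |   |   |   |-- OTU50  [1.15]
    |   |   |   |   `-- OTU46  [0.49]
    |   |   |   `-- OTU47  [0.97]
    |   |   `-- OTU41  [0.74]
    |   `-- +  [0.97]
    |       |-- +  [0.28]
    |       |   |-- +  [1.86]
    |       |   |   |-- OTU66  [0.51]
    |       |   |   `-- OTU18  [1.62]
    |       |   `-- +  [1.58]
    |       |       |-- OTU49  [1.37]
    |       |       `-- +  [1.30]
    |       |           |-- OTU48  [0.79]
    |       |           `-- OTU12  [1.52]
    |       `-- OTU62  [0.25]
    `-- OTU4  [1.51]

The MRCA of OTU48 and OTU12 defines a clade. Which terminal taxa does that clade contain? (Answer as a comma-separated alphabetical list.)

Tracing OTU48: it sits inside (OTU48,OTU12).
Tracing OTU12: it sits inside (OTU48,OTU12).
The smallest clade enclosing both is (OTU48,OTU12); the answer is its 2 terminal taxa in alphabetical order.

OTU12, OTU48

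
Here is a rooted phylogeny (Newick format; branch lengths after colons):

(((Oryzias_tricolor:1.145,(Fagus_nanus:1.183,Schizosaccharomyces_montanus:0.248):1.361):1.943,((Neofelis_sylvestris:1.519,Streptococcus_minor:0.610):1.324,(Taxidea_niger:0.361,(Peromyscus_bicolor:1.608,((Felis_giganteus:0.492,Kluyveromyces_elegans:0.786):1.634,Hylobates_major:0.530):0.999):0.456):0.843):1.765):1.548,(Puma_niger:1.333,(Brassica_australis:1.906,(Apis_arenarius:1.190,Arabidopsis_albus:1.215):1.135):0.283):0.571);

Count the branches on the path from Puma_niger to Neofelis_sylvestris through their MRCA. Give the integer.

The MRCA of Puma_niger and Neofelis_sylvestris is the root of the tree.
From Puma_niger up to that node: 2 branches. From Neofelis_sylvestris up to the same node: 4 branches. Total: 2 + 4 = 6.

6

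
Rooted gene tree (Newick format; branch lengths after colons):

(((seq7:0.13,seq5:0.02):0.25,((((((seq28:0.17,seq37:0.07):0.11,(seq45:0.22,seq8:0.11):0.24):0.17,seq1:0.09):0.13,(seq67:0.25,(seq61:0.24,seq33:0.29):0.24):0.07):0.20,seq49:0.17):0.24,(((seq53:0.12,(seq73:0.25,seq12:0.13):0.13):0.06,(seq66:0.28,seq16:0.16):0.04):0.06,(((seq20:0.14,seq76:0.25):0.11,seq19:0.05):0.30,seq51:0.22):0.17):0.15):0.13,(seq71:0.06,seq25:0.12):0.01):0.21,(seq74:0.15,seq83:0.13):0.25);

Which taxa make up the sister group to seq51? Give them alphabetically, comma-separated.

seq51 attaches to the tree at the node subtending (((seq20,seq76),seq19),seq51).
The other lineage descending from that same node — the sister group — is ((seq20,seq76),seq19); its 3 tips in alphabetical order are the answer.

seq19, seq20, seq76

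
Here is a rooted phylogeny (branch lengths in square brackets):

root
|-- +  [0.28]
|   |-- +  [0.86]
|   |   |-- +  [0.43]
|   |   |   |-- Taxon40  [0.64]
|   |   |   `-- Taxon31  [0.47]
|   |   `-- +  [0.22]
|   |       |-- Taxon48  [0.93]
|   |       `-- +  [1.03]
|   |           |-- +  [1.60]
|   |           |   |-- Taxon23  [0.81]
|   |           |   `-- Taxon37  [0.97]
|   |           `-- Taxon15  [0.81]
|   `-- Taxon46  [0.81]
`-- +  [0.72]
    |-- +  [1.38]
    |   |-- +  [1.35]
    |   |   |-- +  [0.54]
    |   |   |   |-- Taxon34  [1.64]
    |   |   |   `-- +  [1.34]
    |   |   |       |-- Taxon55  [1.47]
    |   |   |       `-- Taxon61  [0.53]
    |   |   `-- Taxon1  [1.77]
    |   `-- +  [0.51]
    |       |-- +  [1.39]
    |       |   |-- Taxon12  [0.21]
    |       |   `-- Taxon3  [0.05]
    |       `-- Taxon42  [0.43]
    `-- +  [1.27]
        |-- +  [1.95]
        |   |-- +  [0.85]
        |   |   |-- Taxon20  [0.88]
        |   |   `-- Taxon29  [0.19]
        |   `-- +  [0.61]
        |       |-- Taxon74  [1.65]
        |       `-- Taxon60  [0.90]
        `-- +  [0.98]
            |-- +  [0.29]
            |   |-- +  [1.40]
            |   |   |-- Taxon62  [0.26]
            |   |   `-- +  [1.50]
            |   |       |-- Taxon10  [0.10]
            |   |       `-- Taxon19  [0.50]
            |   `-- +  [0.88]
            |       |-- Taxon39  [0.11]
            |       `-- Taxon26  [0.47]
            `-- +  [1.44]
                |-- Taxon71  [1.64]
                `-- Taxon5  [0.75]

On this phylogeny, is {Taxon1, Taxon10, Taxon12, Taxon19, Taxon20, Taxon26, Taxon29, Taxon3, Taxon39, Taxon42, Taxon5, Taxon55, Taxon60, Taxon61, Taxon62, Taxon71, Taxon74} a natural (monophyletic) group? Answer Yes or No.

The MRCA of the listed taxa subtends ((((Taxon34,(Taxon55,Taxon61)),Taxon1),((Taxon12,Taxon3),Taxon42)),(((Taxon20,Taxon29),(Taxon74,Taxon60)),(((Taxon62,(Taxon10,Taxon19)),(Taxon39,Taxon26)),(Taxon71,Taxon5)))).
That clade also contains Taxon34, which is not in the proposed group, so the group is not monophyletic.

No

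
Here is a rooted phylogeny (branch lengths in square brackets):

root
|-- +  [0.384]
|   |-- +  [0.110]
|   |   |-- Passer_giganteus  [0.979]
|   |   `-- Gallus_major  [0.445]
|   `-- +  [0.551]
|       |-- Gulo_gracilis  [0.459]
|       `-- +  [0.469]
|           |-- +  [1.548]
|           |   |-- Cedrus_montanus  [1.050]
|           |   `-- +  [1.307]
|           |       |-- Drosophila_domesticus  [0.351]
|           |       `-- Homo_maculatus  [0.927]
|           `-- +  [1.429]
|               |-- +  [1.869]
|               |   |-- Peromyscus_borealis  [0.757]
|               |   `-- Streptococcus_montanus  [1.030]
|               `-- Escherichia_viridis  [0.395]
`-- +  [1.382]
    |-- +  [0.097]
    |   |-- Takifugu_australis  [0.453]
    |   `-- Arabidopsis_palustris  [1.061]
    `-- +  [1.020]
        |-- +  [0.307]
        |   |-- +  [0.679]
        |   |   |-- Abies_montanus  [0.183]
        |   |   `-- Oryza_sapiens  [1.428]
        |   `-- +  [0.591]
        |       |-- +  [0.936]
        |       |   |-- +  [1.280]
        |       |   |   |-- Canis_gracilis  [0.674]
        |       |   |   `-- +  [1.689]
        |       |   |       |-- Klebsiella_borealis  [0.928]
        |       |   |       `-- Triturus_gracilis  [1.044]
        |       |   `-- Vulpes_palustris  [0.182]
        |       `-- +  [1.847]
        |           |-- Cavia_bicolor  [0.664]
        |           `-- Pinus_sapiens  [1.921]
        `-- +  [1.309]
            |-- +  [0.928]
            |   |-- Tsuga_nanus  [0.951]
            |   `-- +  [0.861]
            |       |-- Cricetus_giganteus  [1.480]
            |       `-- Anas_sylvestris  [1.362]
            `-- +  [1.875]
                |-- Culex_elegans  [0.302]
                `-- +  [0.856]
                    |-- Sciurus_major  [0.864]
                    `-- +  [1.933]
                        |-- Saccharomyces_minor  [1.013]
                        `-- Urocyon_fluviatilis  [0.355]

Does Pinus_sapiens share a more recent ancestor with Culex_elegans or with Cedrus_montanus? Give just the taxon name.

The MRCA of Pinus_sapiens and Culex_elegans subtends (((Abies_montanus,Oryza_sapiens),(((Canis_gracilis,(Klebsiella_borealis,Triturus_gracilis)),Vulpes_palustris),(Cavia_bicolor,Pinus_sapiens))),((Tsuga_nanus,(Cricetus_giganteus,Anas_sylvestris)),(Culex_elegans,(Sciurus_major,(Saccharomyces_minor,Urocyon_fluviatilis))))) (15 taxa).
The MRCA of Pinus_sapiens and Cedrus_montanus is the root, subtending the entire tree (26 taxa).
The first is nested inside the second, so Pinus_sapiens shares a more recent common ancestor with Culex_elegans.

Culex_elegans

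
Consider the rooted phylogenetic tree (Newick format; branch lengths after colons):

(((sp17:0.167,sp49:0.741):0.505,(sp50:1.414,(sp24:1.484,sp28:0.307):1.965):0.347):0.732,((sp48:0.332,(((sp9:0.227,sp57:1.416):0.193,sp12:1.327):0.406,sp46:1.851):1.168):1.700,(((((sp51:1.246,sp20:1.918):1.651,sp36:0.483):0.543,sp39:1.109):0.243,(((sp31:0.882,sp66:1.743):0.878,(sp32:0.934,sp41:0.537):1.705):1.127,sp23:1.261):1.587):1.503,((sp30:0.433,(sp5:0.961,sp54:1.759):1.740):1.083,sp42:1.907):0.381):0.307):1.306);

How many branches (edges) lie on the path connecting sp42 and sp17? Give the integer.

7

The MRCA of sp42 and sp17 is the root of the tree.
From sp42 up to that node: 4 branches. From sp17 up to the same node: 3 branches. Total: 4 + 3 = 7.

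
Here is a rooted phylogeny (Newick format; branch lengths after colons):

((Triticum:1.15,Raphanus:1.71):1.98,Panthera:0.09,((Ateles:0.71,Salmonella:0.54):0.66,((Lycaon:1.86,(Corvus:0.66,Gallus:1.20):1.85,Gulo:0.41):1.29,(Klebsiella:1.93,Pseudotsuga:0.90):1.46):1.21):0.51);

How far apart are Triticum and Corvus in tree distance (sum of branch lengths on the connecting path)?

8.65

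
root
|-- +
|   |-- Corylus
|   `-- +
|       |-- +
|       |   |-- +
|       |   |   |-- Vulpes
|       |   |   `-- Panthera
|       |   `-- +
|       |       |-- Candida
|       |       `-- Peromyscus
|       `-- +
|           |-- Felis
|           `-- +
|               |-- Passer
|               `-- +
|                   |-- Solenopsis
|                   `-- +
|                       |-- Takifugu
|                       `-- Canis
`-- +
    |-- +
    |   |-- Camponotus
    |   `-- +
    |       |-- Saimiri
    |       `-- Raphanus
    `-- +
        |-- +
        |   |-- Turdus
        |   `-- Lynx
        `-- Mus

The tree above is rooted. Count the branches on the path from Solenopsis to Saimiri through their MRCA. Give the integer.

The MRCA of Solenopsis and Saimiri is the root of the tree.
From Solenopsis up to that node: 6 branches. From Saimiri up to the same node: 4 branches. Total: 6 + 4 = 10.

10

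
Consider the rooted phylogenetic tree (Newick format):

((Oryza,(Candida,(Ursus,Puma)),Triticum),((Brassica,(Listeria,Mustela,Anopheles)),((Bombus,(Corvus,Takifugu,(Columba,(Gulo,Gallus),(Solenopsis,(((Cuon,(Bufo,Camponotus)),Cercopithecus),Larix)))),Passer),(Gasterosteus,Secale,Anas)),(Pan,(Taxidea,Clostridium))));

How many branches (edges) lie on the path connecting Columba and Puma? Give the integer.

10

The MRCA of Columba and Puma is the root of the tree.
From Columba up to that node: 6 branches. From Puma up to the same node: 4 branches. Total: 6 + 4 = 10.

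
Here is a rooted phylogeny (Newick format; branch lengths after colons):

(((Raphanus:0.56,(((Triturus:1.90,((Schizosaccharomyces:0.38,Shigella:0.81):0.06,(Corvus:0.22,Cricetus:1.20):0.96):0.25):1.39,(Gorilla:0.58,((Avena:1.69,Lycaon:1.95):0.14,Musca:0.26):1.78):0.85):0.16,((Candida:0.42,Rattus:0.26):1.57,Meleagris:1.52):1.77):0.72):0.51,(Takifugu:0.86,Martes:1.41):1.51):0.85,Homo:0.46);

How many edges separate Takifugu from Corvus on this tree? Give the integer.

The MRCA of Takifugu and Corvus is the node subtending ((Raphanus,(((Triturus,((Schizosaccharomyces,Shigella),(Corvus,Cricetus))),(Gorilla,((Avena,Lycaon),Musca))),((Candida,Rattus),Meleagris))),(Takifugu,Martes)).
From Takifugu up to that node: 2 branches. From Corvus up to the same node: 7 branches. Total: 2 + 7 = 9.

9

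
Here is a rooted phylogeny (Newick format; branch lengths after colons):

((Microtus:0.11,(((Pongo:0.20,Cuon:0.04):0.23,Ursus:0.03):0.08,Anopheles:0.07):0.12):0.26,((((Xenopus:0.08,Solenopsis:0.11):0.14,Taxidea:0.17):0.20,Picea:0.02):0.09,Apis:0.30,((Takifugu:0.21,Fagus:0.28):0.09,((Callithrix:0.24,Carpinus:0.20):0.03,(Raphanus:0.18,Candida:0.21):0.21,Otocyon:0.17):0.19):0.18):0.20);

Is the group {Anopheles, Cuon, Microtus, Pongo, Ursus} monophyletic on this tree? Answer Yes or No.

Yes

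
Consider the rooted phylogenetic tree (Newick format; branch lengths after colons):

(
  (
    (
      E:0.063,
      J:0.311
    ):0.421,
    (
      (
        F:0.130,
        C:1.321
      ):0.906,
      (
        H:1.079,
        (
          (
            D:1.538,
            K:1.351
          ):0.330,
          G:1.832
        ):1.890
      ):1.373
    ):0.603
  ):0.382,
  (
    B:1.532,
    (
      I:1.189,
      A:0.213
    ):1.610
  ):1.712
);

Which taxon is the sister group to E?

J

E attaches to the tree at the node subtending (E,J).
The other lineage descending from that same node — the sister group — is the single tip J.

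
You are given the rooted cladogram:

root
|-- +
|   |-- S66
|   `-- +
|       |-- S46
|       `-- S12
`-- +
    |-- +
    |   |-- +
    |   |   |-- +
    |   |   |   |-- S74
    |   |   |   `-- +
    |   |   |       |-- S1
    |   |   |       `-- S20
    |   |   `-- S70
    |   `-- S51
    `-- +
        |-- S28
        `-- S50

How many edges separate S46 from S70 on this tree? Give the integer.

The MRCA of S46 and S70 is the root of the tree.
From S46 up to that node: 3 branches. From S70 up to the same node: 4 branches. Total: 3 + 4 = 7.

7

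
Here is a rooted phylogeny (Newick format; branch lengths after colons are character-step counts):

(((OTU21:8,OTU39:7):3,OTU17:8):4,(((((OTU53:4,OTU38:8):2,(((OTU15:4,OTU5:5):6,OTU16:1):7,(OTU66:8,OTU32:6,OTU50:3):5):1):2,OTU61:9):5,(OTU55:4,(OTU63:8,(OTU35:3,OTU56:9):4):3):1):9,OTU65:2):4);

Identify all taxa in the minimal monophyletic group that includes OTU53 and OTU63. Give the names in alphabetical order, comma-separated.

OTU15, OTU16, OTU32, OTU35, OTU38, OTU5, OTU50, OTU53, OTU55, OTU56, OTU61, OTU63, OTU66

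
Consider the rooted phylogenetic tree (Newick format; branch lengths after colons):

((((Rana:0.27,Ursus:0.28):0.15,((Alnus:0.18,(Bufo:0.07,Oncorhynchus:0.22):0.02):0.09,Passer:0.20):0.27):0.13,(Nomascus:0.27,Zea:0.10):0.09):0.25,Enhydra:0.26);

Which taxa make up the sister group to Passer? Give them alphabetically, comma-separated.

Passer attaches to the tree at the node subtending ((Alnus,(Bufo,Oncorhynchus)),Passer).
The other lineage descending from that same node — the sister group — is (Alnus,(Bufo,Oncorhynchus)); its 3 tips in alphabetical order are the answer.

Alnus, Bufo, Oncorhynchus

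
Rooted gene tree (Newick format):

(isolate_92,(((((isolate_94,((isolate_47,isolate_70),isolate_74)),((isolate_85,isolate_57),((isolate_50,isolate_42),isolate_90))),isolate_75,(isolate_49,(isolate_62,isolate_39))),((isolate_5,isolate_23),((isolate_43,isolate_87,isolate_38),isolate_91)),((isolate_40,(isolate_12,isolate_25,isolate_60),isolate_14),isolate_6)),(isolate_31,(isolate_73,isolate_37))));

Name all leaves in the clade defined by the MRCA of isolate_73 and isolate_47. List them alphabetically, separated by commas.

Tracing isolate_73: it sits inside (isolate_73,isolate_37).
Tracing isolate_47: it sits inside (isolate_47,isolate_70).
The smallest clade enclosing both is (((((isolate_94,((isolate_47,isolate_70),isolate_74)),((isolate_85,isolate_57),((isolate_50,isolate_42),isolate_90))),isolate_75,(isolate_49,(isolate_62,isolate_39))),((isolate_5,isolate_23),((isolate_43,isolate_87,isolate_38),isolate_91)),((isolate_40,(isolate_12,isolate_25,isolate_60),isolate_14),isolate_6)),(isolate_31,(isolate_73,isolate_37))); the answer is its 28 terminal taxa in alphabetical order.

isolate_12, isolate_14, isolate_23, isolate_25, isolate_31, isolate_37, isolate_38, isolate_39, isolate_40, isolate_42, isolate_43, isolate_47, isolate_49, isolate_5, isolate_50, isolate_57, isolate_6, isolate_60, isolate_62, isolate_70, isolate_73, isolate_74, isolate_75, isolate_85, isolate_87, isolate_90, isolate_91, isolate_94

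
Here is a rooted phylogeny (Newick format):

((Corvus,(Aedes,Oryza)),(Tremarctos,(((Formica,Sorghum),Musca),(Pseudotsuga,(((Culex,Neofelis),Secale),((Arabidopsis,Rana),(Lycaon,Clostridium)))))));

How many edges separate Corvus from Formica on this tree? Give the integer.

The MRCA of Corvus and Formica is the root of the tree.
From Corvus up to that node: 2 branches. From Formica up to the same node: 5 branches. Total: 2 + 5 = 7.

7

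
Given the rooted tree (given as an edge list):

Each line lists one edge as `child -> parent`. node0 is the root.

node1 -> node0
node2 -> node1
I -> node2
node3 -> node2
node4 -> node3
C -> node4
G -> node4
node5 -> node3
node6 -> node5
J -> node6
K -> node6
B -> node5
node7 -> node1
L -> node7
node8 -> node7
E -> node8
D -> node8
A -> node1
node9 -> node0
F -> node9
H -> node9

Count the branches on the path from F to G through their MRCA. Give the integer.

The MRCA of F and G is the root of the tree.
From F up to that node: 2 branches. From G up to the same node: 5 branches. Total: 2 + 5 = 7.

7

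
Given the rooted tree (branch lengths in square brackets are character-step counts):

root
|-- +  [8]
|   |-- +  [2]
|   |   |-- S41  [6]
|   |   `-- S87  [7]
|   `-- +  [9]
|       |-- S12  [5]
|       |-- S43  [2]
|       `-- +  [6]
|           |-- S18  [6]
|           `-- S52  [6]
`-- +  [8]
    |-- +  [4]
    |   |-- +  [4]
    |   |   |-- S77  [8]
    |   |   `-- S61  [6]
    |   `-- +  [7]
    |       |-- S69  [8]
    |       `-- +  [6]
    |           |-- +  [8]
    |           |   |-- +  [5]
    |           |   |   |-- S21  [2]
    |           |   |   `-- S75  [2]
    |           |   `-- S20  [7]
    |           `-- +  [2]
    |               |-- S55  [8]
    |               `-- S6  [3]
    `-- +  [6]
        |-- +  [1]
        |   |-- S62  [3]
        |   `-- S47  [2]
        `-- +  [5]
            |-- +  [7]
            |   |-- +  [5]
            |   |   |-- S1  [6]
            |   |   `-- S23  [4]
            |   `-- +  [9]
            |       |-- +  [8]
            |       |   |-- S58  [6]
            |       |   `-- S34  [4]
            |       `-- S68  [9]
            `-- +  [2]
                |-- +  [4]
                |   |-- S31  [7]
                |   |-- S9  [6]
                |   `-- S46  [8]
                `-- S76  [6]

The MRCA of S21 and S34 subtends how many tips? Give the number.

The MRCA of S21 and S34 is the node subtending (((S77,S61),(S69,(((S21,S75),S20),(S55,S6)))),((S62,S47),(((S1,S23),((S58,S34),S68)),((S31,S9,S46),S76)))).
That clade contains 19 terminal taxa: S1, S20, S21, S23, S31, S34, S46, S47, S55, S58, S6, S61, S62, S68, S69, S75, S76, S77, S9.

19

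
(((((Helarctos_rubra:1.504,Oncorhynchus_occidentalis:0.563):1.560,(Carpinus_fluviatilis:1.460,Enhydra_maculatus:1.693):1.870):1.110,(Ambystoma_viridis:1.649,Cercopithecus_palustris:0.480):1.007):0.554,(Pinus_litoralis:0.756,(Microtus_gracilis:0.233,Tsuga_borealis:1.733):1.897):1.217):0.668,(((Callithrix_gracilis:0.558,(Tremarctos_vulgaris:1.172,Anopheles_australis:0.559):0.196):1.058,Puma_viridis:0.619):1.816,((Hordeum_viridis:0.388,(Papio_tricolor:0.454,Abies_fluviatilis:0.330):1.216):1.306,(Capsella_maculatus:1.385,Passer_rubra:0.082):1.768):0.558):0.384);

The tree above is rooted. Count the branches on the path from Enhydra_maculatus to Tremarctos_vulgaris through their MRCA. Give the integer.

The MRCA of Enhydra_maculatus and Tremarctos_vulgaris is the root of the tree.
From Enhydra_maculatus up to that node: 5 branches. From Tremarctos_vulgaris up to the same node: 5 branches. Total: 5 + 5 = 10.

10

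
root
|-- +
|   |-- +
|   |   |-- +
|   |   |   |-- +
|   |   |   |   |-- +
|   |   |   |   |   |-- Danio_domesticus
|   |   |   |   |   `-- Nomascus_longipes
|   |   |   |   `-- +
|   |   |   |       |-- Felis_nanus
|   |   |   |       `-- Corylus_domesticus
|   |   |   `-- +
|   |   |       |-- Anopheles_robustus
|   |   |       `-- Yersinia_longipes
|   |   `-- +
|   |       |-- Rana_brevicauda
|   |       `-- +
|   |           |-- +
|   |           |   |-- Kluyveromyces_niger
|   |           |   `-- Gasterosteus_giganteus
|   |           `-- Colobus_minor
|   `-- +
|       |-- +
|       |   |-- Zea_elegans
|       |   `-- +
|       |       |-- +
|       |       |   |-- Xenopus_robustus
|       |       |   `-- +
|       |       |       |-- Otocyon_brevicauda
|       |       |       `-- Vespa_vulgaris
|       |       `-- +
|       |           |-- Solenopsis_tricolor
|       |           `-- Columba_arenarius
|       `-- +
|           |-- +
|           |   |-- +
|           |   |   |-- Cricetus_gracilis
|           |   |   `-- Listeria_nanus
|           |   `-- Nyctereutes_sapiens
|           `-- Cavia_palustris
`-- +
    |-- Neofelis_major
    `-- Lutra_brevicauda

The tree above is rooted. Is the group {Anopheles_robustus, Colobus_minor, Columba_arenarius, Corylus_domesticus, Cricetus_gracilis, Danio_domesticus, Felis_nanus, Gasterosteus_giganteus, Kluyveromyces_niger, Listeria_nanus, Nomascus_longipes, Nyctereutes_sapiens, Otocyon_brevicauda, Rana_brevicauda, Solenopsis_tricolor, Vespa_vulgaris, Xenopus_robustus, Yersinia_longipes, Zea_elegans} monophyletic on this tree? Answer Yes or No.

The MRCA of the listed taxa subtends (((((Danio_domesticus,Nomascus_longipes),(Felis_nanus,Corylus_domesticus)),(Anopheles_robustus,Yersinia_longipes)),(Rana_brevicauda,((Kluyveromyces_niger,Gasterosteus_giganteus),Colobus_minor))),((Zea_elegans,((Xenopus_robustus,(Otocyon_brevicauda,Vespa_vulgaris)),(Solenopsis_tricolor,Columba_arenarius))),(((Cricetus_gracilis,Listeria_nanus),Nyctereutes_sapiens),Cavia_palustris))).
That clade also contains Cavia_palustris, which is not in the proposed group, so the group is not monophyletic.

No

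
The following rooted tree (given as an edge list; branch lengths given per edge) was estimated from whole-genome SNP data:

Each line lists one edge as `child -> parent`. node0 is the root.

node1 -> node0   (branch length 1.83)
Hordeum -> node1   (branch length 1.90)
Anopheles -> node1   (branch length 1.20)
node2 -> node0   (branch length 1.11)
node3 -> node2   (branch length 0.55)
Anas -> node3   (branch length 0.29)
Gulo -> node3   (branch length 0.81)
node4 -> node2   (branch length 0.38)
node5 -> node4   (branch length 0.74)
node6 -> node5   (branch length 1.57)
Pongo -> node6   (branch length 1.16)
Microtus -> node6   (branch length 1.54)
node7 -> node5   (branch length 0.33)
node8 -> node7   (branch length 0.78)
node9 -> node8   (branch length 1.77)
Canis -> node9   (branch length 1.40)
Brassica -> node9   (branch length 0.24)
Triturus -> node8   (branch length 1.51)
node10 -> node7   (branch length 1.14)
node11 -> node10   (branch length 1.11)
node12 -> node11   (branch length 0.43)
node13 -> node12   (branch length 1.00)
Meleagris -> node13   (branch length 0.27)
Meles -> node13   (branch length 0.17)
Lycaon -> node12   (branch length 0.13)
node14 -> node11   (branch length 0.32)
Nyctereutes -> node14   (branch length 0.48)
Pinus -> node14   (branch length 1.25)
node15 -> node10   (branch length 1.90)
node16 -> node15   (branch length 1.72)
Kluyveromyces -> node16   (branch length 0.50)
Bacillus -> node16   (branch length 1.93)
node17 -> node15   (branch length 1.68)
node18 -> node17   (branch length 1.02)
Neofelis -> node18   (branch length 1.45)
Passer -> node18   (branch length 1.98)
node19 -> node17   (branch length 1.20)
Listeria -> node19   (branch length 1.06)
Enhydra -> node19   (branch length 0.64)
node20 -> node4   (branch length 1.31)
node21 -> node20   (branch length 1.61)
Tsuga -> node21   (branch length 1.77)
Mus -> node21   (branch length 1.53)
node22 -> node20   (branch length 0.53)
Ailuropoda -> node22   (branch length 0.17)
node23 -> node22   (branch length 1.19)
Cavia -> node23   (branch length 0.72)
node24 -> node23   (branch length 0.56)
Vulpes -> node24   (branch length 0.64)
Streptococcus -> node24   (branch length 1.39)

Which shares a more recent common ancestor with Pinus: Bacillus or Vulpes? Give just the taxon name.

Bacillus

The MRCA of Pinus and Bacillus subtends ((((Meleagris,Meles),Lycaon),(Nyctereutes,Pinus)),((Kluyveromyces,Bacillus),((Neofelis,Passer),(Listeria,Enhydra)))) (11 taxa).
The MRCA of Pinus and Vulpes subtends (((Pongo,Microtus),(((Canis,Brassica),Triturus),((((Meleagris,Meles),Lycaon),(Nyctereutes,Pinus)),((Kluyveromyces,Bacillus),((Neofelis,Passer),(Listeria,Enhydra)))))),((Tsuga,Mus),(Ailuropoda,(Cavia,(Vulpes,Streptococcus))))) (22 taxa).
The first is nested inside the second, so Pinus shares a more recent common ancestor with Bacillus.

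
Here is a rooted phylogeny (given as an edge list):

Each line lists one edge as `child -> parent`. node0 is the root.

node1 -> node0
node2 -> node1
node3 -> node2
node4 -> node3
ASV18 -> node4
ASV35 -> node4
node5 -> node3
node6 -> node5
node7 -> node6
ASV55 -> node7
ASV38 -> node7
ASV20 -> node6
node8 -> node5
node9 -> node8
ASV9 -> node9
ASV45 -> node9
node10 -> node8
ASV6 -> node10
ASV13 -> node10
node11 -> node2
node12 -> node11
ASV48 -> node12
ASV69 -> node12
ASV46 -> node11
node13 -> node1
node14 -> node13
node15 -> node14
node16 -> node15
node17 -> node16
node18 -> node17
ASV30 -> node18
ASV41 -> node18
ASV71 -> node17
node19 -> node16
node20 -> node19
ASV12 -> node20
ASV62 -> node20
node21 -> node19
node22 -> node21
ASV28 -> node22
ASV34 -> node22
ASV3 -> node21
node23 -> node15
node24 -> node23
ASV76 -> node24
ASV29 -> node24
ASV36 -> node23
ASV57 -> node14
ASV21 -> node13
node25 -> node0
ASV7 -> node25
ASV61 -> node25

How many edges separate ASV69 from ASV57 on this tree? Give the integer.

The MRCA of ASV69 and ASV57 is the node subtending ((((ASV18,ASV35),(((ASV55,ASV38),ASV20),((ASV9,ASV45),(ASV6,ASV13)))),((ASV48,ASV69),ASV46)),((((((ASV30,ASV41),ASV71),((ASV12,ASV62),((ASV28,ASV34),ASV3))),((ASV76,ASV29),ASV36)),ASV57),ASV21)).
From ASV69 up to that node: 4 branches. From ASV57 up to the same node: 3 branches. Total: 4 + 3 = 7.

7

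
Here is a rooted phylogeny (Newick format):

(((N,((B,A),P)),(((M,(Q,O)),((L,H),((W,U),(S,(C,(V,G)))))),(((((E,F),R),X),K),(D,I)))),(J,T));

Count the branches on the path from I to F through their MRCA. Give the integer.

7

The MRCA of I and F is the node subtending (((((E,F),R),X),K),(D,I)).
From I up to that node: 2 branches. From F up to the same node: 5 branches. Total: 2 + 5 = 7.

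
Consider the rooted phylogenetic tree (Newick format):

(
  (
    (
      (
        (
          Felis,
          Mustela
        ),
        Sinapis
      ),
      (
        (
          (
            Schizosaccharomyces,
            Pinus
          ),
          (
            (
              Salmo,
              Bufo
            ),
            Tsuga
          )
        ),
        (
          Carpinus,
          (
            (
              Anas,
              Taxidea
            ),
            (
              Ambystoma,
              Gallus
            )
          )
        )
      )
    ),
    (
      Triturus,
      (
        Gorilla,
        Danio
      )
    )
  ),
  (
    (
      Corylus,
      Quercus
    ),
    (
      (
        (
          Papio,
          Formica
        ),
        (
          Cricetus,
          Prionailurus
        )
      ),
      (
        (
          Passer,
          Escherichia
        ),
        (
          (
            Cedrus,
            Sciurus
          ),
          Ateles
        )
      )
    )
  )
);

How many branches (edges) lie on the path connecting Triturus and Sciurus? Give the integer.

9

The MRCA of Triturus and Sciurus is the root of the tree.
From Triturus up to that node: 3 branches. From Sciurus up to the same node: 6 branches. Total: 3 + 6 = 9.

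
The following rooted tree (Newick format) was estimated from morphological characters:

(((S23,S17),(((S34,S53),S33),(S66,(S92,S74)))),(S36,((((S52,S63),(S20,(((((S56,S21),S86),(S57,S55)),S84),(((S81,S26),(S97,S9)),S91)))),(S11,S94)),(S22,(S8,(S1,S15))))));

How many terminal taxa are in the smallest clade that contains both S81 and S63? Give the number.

14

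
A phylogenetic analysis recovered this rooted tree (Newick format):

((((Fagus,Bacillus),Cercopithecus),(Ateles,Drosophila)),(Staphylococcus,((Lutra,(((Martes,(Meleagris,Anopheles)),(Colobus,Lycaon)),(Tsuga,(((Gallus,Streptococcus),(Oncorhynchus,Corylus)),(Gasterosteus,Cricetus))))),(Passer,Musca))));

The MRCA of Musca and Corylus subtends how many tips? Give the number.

The MRCA of Musca and Corylus is the node subtending ((Lutra,(((Martes,(Meleagris,Anopheles)),(Colobus,Lycaon)),(Tsuga,(((Gallus,Streptococcus),(Oncorhynchus,Corylus)),(Gasterosteus,Cricetus))))),(Passer,Musca)).
That clade contains 15 terminal taxa: Anopheles, Colobus, Corylus, Cricetus, Gallus, Gasterosteus, Lutra, Lycaon, Martes, Meleagris, Musca, Oncorhynchus, Passer, Streptococcus, Tsuga.

15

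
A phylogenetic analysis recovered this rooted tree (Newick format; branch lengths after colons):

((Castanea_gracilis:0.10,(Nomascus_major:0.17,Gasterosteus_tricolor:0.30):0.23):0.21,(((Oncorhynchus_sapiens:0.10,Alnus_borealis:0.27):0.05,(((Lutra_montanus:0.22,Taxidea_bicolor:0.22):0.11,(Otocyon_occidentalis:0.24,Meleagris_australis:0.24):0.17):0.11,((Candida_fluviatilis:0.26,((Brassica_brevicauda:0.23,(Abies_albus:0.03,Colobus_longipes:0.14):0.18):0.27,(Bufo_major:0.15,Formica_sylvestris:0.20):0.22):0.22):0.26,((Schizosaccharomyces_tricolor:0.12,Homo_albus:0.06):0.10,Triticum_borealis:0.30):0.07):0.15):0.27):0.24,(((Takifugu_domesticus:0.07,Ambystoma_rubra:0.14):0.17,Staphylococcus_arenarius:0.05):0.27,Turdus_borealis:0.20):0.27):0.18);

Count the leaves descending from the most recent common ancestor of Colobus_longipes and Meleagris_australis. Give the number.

The MRCA of Colobus_longipes and Meleagris_australis is the node subtending (((Lutra_montanus,Taxidea_bicolor),(Otocyon_occidentalis,Meleagris_australis)),((Candida_fluviatilis,((Brassica_brevicauda,(Abies_albus,Colobus_longipes)),(Bufo_major,Formica_sylvestris))),((Schizosaccharomyces_tricolor,Homo_albus),Triticum_borealis))).
That clade contains 13 terminal taxa: Abies_albus, Brassica_brevicauda, Bufo_major, Candida_fluviatilis, Colobus_longipes, Formica_sylvestris, Homo_albus, Lutra_montanus, Meleagris_australis, Otocyon_occidentalis, Schizosaccharomyces_tricolor, Taxidea_bicolor, Triticum_borealis.

13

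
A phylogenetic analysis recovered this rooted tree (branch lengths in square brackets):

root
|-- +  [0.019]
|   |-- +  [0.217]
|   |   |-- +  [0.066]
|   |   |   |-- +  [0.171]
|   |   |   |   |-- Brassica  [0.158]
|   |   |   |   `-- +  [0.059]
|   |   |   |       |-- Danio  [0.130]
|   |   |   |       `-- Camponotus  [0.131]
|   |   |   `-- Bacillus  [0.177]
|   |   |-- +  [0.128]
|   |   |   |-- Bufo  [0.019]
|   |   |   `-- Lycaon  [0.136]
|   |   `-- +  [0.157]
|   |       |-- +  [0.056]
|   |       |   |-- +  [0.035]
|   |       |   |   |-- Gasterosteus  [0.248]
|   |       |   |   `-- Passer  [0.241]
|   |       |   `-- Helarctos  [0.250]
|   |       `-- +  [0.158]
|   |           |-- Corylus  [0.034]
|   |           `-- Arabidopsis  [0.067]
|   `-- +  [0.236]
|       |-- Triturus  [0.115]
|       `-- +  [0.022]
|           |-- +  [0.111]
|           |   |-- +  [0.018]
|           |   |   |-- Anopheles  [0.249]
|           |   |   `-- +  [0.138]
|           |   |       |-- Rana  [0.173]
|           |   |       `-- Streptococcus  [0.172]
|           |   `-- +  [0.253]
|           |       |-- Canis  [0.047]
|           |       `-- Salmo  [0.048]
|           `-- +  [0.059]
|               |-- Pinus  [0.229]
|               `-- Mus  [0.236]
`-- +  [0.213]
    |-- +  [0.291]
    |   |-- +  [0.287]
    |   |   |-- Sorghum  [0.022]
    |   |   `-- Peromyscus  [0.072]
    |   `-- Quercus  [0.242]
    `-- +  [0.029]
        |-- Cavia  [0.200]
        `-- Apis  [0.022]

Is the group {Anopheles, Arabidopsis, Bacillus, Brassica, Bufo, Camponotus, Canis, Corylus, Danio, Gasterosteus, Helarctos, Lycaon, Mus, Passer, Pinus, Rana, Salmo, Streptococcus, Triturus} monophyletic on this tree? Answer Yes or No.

Yes

The most recent common ancestor of these taxa subtends ((((Brassica,(Danio,Camponotus)),Bacillus),(Bufo,Lycaon),(((Gasterosteus,Passer),Helarctos),(Corylus,Arabidopsis))),(Triturus,(((Anopheles,(Rana,Streptococcus)),(Canis,Salmo)),(Pinus,Mus)))).
That clade has exactly 19 tips — every listed taxon and nothing else — so the group is monophyletic.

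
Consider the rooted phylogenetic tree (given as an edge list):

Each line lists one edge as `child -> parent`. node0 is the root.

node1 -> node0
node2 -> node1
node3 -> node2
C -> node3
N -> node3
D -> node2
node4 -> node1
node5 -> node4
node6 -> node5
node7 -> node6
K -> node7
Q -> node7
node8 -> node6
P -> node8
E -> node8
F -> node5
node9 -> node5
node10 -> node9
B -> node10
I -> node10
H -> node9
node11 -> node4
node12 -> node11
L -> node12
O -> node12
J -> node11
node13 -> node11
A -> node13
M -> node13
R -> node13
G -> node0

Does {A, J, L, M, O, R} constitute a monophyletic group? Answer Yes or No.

Yes

The most recent common ancestor of these taxa subtends ((L,O),J,(A,M,R)).
That clade has exactly 6 tips — every listed taxon and nothing else — so the group is monophyletic.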